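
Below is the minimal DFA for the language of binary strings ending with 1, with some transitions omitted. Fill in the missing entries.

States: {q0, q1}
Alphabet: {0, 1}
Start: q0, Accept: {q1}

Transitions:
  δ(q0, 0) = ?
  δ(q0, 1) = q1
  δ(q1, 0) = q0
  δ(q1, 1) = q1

From the language and accept set, identify what each state tracks — q0: last symbol not 1; q1: last symbol is 1.
Each missing δ(q, a) is the state matching the new tracked value after reading a.
δ(q0, 0) = q0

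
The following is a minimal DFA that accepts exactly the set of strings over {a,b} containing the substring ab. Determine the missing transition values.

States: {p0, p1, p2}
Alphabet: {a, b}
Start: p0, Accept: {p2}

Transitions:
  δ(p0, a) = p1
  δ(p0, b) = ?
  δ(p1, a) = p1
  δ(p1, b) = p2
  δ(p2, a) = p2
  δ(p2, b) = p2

From the language and accept set, identify what each state tracks — p0: no a seen yet; p1: seen a a, waiting for b; p2: substring ab seen.
Each missing δ(q, a) is the state matching the new tracked value after reading a.
δ(p0, b) = p0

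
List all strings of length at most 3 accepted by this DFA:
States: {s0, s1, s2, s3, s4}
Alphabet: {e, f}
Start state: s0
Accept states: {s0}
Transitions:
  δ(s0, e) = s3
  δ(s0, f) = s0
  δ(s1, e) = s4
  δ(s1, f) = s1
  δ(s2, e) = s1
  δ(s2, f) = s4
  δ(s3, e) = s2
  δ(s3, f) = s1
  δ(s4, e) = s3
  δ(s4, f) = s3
ε, f, ff, fff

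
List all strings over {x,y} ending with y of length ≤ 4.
y, xy, yy, xxy, xyy, yxy, yyy, xxxy, xxyy, xyxy, xyyy, yxxy, yxyy, yyxy, yyyy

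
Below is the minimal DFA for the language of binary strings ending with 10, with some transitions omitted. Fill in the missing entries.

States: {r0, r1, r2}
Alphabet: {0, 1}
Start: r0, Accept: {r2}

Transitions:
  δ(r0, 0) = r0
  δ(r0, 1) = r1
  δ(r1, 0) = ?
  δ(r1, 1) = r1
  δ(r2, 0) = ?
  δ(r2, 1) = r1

From the language and accept set, identify what each state tracks — r0: no suffix match; r1: one trailing 1; r2: suffix is 10.
Each missing δ(q, a) is the state matching the new tracked value after reading a.
δ(r1, 0) = r2; δ(r2, 0) = r0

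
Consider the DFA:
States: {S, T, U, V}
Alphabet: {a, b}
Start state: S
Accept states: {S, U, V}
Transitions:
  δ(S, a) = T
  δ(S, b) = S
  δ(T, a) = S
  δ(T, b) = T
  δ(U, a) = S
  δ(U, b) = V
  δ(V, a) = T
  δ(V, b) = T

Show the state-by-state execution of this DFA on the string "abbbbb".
read 'a': S → T
  read 'b': T → T
  read 'b': T → T
  read 'b': T → T
  read 'b': T → T
  read 'b': T → T
S -> T -> T -> T -> T -> T -> T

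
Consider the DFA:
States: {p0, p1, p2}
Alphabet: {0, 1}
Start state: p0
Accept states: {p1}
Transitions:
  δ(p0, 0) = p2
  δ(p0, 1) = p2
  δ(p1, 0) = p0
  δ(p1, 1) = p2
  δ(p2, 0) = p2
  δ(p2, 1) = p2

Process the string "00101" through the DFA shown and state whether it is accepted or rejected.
Processing string "00101":
  p0 --0--> p2
  p2 --0--> p2
  p2 --1--> p2
  p2 --0--> p2
  p2 --1--> p2
Final state: p2
Accept states: {p1}
No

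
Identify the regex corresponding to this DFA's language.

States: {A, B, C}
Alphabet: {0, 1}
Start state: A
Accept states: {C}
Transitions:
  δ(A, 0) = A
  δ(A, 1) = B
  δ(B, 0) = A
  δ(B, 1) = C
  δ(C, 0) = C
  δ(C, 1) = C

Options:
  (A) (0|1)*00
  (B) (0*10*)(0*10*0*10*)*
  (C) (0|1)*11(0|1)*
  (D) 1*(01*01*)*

Check each option against the DFA on short strings; one disagreement eliminates an option:
  (A) (0|1)*00: on '00' the DFA goes A → A → A and rejects (A ∉ Accept), but the regex matches it → eliminate
  (B) (0*10*)(0*10*0*10*)*: on '1' the DFA goes A → B and rejects (B ∉ Accept), but the regex matches it → eliminate
  (C) (0|1)*11(0|1)*: agrees with the DFA on every string of length ≤ 6
  (D) 1*(01*01*)*: on ε the DFA stays in A and rejects (A ∉ Accept), but the regex matches it → eliminate
Only (C) is consistent with the DFA.
(C) (0|1)*11(0|1)*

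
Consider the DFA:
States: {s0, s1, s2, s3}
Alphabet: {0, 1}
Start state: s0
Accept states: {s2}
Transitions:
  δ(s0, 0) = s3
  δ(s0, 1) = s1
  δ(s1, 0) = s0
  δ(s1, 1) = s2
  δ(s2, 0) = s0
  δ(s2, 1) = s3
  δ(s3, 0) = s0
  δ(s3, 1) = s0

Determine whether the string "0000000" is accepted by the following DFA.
Processing string "0000000":
  s0 --0--> s3
  s3 --0--> s0
  s0 --0--> s3
  s3 --0--> s0
  s0 --0--> s3
  s3 --0--> s0
  s0 --0--> s3
Final state: s3
Accept states: {s2}
No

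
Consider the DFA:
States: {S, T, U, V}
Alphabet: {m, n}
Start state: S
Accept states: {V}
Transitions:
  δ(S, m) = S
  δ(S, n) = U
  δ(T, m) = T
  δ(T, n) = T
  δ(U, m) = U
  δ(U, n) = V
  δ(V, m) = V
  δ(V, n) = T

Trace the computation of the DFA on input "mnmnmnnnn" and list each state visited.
read 'm': S → S
  read 'n': S → U
  read 'm': U → U
  read 'n': U → V
  read 'm': V → V
  read 'n': V → T
  read 'n': T → T
  read 'n': T → T
  read 'n': T → T
S -> S -> U -> U -> V -> V -> T -> T -> T -> T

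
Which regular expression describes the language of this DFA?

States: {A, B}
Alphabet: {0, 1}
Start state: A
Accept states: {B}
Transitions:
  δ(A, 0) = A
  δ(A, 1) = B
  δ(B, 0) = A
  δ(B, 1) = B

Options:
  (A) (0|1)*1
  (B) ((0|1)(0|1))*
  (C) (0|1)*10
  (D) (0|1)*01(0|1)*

Check each option against the DFA on short strings; one disagreement eliminates an option:
  (A) (0|1)*1: agrees with the DFA on every string of length ≤ 6
  (B) ((0|1)(0|1))*: on ε the DFA stays in A and rejects (A ∉ Accept), but the regex matches it → eliminate
  (C) (0|1)*10: on '1' the DFA goes A → B and accepts (B ∈ Accept), but the regex does not match it → eliminate
  (D) (0|1)*01(0|1)*: on '1' the DFA goes A → B and accepts (B ∈ Accept), but the regex does not match it → eliminate
Only (A) is consistent with the DFA.
(A) (0|1)*1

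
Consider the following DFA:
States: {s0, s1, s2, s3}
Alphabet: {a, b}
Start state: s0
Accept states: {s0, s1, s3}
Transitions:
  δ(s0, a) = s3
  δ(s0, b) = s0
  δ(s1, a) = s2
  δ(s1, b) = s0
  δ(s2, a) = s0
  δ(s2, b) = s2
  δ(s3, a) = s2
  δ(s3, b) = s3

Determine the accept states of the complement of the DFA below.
Complement accept states = All states \ Original accept states
= {s0, s1, s2, s3} \ {s0, s1, s3}
{s2}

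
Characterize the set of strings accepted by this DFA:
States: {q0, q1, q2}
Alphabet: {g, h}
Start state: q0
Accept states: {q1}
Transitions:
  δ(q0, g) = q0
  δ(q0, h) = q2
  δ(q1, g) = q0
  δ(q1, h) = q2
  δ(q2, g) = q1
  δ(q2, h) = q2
Testing a few strings:
  'ggh' → reject
  'hg' → accept
  'hhg' → accept
  'g' → reject
State roles: q0=no suffix match; q1=suffix is hg; q2=one trailing h
All strings over {g,h} ending with hg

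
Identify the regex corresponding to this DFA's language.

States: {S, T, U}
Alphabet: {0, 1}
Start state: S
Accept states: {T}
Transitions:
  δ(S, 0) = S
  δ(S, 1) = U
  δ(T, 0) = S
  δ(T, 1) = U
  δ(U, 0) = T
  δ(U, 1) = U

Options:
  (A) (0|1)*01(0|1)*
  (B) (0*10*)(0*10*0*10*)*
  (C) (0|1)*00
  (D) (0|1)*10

Check each option against the DFA on short strings; one disagreement eliminates an option:
  (A) (0|1)*01(0|1)*: on '01' the DFA goes S → S → U and rejects (U ∉ Accept), but the regex matches it → eliminate
  (B) (0*10*)(0*10*0*10*)*: on '1' the DFA goes S → U and rejects (U ∉ Accept), but the regex matches it → eliminate
  (C) (0|1)*00: on '00' the DFA goes S → S → S and rejects (S ∉ Accept), but the regex matches it → eliminate
  (D) (0|1)*10: agrees with the DFA on every string of length ≤ 6
Only (D) is consistent with the DFA.
(D) (0|1)*10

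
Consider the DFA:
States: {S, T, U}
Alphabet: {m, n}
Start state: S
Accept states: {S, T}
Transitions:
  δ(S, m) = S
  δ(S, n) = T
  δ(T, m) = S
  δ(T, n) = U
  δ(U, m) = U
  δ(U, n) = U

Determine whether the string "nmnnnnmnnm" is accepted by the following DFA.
Processing string "nmnnnnmnnm":
  S --n--> T
  T --m--> S
  S --n--> T
  T --n--> U
  U --n--> U
  U --n--> U
  U --m--> U
  U --n--> U
  U --n--> U
  U --m--> U
Final state: U
Accept states: {S, T}
No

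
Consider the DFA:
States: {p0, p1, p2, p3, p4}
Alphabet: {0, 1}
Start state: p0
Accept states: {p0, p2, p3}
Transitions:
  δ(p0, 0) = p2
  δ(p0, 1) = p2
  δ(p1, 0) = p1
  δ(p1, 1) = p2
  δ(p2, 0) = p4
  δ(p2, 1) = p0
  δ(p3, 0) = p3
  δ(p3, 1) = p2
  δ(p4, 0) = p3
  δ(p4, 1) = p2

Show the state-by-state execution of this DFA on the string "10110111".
read '1': p0 → p2
  read '0': p2 → p4
  read '1': p4 → p2
  read '1': p2 → p0
  read '0': p0 → p2
  read '1': p2 → p0
  read '1': p0 → p2
  read '1': p2 → p0
p0 -> p2 -> p4 -> p2 -> p0 -> p2 -> p0 -> p2 -> p0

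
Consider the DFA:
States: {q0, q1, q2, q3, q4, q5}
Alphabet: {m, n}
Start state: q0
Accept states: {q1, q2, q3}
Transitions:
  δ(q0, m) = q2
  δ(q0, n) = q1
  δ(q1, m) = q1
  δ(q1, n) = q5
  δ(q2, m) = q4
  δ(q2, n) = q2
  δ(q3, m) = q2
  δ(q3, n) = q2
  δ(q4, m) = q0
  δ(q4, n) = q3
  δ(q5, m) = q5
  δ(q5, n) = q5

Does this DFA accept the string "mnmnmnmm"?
Processing string "mnmnmnmm":
  q0 --m--> q2
  q2 --n--> q2
  q2 --m--> q4
  q4 --n--> q3
  q3 --m--> q2
  q2 --n--> q2
  q2 --m--> q4
  q4 --m--> q0
Final state: q0
Accept states: {q1, q2, q3}
No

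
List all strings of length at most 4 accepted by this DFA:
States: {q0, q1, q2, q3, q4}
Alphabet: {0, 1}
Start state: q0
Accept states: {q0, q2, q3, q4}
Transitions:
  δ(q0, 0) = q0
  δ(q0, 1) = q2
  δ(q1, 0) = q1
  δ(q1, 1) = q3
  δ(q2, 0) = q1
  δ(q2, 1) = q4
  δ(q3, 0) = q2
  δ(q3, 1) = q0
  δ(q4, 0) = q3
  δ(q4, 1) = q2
ε, 0, 1, 00, 01, 11, 000, 001, 011, 101, 110, 111, 0000, 0001, 0011, 0101, 0110, 0111, 1001, 1010, 1011, 1100, 1101, 1111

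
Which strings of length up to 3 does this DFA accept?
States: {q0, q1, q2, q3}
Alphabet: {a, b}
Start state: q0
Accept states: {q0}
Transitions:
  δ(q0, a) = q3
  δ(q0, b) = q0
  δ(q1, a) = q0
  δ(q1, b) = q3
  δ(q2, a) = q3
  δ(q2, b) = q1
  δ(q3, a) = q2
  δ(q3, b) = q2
ε, b, bb, bbb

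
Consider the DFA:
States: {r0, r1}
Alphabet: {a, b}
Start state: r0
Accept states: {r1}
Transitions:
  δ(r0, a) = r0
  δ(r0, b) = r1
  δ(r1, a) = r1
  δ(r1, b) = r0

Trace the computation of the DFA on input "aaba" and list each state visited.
read 'a': r0 → r0
  read 'a': r0 → r0
  read 'b': r0 → r1
  read 'a': r1 → r1
r0 -> r0 -> r0 -> r1 -> r1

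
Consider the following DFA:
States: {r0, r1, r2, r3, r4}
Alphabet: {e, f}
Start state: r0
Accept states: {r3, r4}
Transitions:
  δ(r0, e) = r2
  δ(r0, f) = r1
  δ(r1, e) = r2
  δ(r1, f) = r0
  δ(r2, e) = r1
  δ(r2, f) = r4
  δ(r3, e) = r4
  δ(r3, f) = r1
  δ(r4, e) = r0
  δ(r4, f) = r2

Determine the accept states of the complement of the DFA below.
Complement accept states = All states \ Original accept states
= {r0, r1, r2, r3, r4} \ {r3, r4}
{r0, r1, r2}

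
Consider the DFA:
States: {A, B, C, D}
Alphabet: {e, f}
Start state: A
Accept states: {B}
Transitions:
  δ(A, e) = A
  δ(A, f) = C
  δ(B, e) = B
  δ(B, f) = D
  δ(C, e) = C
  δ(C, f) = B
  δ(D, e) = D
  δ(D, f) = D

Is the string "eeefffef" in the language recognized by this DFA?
Processing string "eeefffef":
  A --e--> A
  A --e--> A
  A --e--> A
  A --f--> C
  C --f--> B
  B --f--> D
  D --e--> D
  D --f--> D
Final state: D
Accept states: {B}
No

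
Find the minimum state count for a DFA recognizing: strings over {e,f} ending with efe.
By Myhill–Nerode, count the distinguishable equivalence classes: 4 classes — one per longest suffix of the input that is a prefix of 'efe' (lengths 0 through 3); only the length-3 class is accepting.
4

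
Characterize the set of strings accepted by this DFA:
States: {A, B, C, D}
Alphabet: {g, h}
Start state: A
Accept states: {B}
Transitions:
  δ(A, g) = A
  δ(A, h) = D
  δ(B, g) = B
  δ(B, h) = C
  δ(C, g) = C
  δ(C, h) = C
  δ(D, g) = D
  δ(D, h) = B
Testing a few strings:
  'ghhh' → reject
  'hghh' → reject
  'h' → reject
  'gggg' → reject
State roles: A=zero h's; B=two h's; C=≥ three h's (dead); D=one h
All strings over {g,h} containing exactly two h's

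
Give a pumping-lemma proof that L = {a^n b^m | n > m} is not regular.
Assume L is regular with pumping length p. Idea: pumping down the a-block drops the a-count to at most the b-count.
Choose s = a^(p+1) b^p ∈ L (|s| = 2p+1 ≥ p). By the pumping lemma, s = xyz with |xy| ≤ p, |y| > 0, so y = a^k with k ≥ 1. Take i = 0: xz = a^(p+1−k) b^p. Since k ≥ 1, p+1−k ≤ p, so the number of a's is no longer strictly greater than the number of b's, hence xz ∉ L.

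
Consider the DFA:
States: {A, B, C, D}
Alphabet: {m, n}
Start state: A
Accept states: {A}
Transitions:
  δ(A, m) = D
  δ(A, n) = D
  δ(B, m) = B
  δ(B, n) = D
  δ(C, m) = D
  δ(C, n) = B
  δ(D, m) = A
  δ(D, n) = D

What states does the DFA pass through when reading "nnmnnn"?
read 'n': A → D
  read 'n': D → D
  read 'm': D → A
  read 'n': A → D
  read 'n': D → D
  read 'n': D → D
A -> D -> D -> A -> D -> D -> D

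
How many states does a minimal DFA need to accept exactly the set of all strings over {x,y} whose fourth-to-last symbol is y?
By Myhill–Nerode, count the distinguishable equivalence classes: 2^4 = 16 classes — the DFA must remember the last 4 symbols read; every pair of distinct length-4 suffixes is distinguishable by some continuation.
16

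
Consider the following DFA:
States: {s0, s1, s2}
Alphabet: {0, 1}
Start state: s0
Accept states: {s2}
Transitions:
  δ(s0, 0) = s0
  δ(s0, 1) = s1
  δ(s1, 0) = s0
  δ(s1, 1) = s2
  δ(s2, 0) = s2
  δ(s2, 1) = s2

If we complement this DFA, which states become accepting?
Complement accept states = All states \ Original accept states
= {s0, s1, s2} \ {s2}
{s0, s1}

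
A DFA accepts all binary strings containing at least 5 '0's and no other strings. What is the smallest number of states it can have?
By Myhill–Nerode, count the distinguishable equivalence classes: 6 classes — having seen 0, 1, …, 4, or ≥5 copies of '0'; any two classes i < j (j ≤ 5) are distinguished by the string 0^(5−j), which takes class j to 5 copies (accepted) but leaves class i below 5 (rejected).
6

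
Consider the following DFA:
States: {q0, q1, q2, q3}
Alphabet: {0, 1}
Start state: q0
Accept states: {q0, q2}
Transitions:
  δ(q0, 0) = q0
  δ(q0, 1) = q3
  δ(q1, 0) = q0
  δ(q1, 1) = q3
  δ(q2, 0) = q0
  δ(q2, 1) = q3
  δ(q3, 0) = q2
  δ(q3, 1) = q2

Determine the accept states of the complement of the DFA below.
Complement accept states = All states \ Original accept states
= {q0, q1, q2, q3} \ {q0, q2}
{q1, q3}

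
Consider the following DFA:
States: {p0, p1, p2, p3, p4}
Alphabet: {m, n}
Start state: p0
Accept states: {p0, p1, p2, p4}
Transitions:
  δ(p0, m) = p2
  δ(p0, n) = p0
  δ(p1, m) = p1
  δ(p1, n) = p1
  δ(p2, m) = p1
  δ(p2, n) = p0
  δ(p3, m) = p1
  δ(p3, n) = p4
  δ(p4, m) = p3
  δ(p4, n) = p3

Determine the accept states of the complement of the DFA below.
Complement accept states = All states \ Original accept states
= {p0, p1, p2, p3, p4} \ {p0, p1, p2, p4}
{p3}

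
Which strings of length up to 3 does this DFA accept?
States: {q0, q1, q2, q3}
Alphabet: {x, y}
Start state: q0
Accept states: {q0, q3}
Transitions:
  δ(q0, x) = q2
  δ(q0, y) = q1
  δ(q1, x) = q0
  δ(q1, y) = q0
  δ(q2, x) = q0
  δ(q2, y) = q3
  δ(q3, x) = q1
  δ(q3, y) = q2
ε, xx, xy, yx, yy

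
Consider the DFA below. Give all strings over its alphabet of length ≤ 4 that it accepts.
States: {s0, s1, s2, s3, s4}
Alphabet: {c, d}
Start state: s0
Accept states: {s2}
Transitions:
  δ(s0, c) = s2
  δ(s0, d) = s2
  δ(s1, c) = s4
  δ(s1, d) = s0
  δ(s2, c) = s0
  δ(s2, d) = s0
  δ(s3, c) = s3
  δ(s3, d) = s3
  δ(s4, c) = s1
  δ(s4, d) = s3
c, d, ccc, ccd, cdc, cdd, dcc, dcd, ddc, ddd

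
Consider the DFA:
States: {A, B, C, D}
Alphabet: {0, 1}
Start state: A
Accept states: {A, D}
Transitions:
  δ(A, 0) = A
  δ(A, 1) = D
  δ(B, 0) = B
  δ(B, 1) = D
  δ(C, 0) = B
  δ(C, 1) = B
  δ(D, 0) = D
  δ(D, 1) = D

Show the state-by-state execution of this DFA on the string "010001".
read '0': A → A
  read '1': A → D
  read '0': D → D
  read '0': D → D
  read '0': D → D
  read '1': D → D
A -> A -> D -> D -> D -> D -> D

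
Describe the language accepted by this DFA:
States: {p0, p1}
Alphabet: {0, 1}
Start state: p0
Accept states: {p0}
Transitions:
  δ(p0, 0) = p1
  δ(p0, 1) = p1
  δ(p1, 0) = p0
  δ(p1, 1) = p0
Testing a few strings:
  '111' → reject
  '1' → reject
  '11' → accept
  '01' → accept
State roles: p0=even length so far; p1=odd length so far
All binary strings of even length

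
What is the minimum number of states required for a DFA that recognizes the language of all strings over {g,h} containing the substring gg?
By Myhill–Nerode, count the distinguishable equivalence classes: 3 classes — one per longest suffix of the input that is a prefix of 'gg' (lengths 0 through 1), plus an absorbing 'already seen gg' class.
3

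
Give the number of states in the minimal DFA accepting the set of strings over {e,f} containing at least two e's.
By Myhill–Nerode, count the distinguishable equivalence classes: three classes — 0, 1, or ≥2 e's seen.
3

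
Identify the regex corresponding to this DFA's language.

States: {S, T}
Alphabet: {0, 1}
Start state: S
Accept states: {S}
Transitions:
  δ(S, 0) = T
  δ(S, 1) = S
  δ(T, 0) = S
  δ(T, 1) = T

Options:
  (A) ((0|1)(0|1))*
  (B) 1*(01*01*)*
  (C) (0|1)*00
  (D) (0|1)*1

Check each option against the DFA on short strings; one disagreement eliminates an option:
  (A) ((0|1)(0|1))*: on '1' the DFA goes S → S and accepts (S ∈ Accept), but the regex does not match it → eliminate
  (B) 1*(01*01*)*: agrees with the DFA on every string of length ≤ 6
  (C) (0|1)*00: on ε the DFA stays in S and accepts (S ∈ Accept), but the regex does not match it → eliminate
  (D) (0|1)*1: on ε the DFA stays in S and accepts (S ∈ Accept), but the regex does not match it → eliminate
Only (B) is consistent with the DFA.
(B) 1*(01*01*)*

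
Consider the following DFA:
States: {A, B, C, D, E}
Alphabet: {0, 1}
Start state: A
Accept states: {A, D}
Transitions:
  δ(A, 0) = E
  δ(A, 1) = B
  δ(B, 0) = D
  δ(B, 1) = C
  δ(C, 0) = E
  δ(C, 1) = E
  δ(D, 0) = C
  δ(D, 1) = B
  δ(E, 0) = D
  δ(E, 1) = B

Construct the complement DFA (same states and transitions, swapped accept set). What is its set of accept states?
Complement accept states = All states \ Original accept states
= {A, B, C, D, E} \ {A, D}
{B, C, E}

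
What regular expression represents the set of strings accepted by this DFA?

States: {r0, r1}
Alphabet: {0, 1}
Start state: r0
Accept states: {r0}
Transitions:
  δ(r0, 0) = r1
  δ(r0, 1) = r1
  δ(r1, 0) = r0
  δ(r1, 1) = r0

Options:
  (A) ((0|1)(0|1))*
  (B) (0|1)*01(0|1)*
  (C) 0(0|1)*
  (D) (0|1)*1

Check each option against the DFA on short strings; one disagreement eliminates an option:
  (A) ((0|1)(0|1))*: agrees with the DFA on every string of length ≤ 6
  (B) (0|1)*01(0|1)*: on ε the DFA stays in r0 and accepts (r0 ∈ Accept), but the regex does not match it → eliminate
  (C) 0(0|1)*: on ε the DFA stays in r0 and accepts (r0 ∈ Accept), but the regex does not match it → eliminate
  (D) (0|1)*1: on ε the DFA stays in r0 and accepts (r0 ∈ Accept), but the regex does not match it → eliminate
Only (A) is consistent with the DFA.
(A) ((0|1)(0|1))*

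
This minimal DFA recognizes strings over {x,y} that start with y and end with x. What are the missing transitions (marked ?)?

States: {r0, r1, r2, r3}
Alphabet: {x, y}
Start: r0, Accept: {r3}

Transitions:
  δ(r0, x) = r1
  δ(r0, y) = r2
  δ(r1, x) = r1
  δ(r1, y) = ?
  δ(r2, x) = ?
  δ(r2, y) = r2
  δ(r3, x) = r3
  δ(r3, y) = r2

From the language and accept set, identify what each state tracks — r0: no input read; r1: started with x (dead); r2: started with y, last symbol y; r3: started with y, last symbol x.
Each missing δ(q, a) is the state matching the new tracked value after reading a.
δ(r1, y) = r1; δ(r2, x) = r3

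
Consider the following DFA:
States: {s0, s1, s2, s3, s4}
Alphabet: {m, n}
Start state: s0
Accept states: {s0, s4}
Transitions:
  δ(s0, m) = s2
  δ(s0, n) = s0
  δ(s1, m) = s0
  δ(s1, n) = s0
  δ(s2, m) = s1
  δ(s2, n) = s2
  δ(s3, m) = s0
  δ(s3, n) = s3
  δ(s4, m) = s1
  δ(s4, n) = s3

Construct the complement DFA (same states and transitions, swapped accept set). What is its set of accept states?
Complement accept states = All states \ Original accept states
= {s0, s1, s2, s3, s4} \ {s0, s4}
{s1, s2, s3}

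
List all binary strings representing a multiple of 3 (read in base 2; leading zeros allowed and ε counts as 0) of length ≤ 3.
ε, 0, 00, 11, 000, 011, 110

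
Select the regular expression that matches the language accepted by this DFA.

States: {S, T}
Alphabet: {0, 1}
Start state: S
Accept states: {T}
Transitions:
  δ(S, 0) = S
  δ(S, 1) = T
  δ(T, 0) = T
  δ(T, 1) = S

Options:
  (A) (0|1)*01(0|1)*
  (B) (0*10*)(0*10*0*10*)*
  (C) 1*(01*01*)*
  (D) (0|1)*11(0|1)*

Check each option against the DFA on short strings; one disagreement eliminates an option:
  (A) (0|1)*01(0|1)*: on '1' the DFA goes S → T and accepts (T ∈ Accept), but the regex does not match it → eliminate
  (B) (0*10*)(0*10*0*10*)*: agrees with the DFA on every string of length ≤ 6
  (C) 1*(01*01*)*: on ε the DFA stays in S and rejects (S ∉ Accept), but the regex matches it → eliminate
  (D) (0|1)*11(0|1)*: on '1' the DFA goes S → T and accepts (T ∈ Accept), but the regex does not match it → eliminate
Only (B) is consistent with the DFA.
(B) (0*10*)(0*10*0*10*)*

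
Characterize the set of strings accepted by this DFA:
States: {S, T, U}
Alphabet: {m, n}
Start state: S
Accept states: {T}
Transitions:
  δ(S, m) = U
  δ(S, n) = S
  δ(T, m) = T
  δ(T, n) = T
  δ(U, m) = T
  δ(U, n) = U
Testing a few strings:
  'nnm' → reject
  'nn' → reject
  'mmm' → accept
  'nm' → reject
State roles: S=zero m's seen; T=≥ two m's seen; U=one m seen
All strings over {m,n} containing at least two m's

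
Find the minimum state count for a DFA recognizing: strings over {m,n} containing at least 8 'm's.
By Myhill–Nerode, count the distinguishable equivalence classes: 9 classes — having seen 0, 1, …, 7, or ≥8 copies of 'm'; any two classes i < j (j ≤ 8) are distinguished by the string m^(8−j), which takes class j to 8 copies (accepted) but leaves class i below 8 (rejected).
9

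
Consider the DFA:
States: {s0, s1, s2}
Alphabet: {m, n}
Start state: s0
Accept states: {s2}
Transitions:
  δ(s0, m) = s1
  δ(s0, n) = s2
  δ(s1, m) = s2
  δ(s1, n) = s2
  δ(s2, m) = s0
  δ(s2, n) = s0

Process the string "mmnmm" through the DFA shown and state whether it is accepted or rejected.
Processing string "mmnmm":
  s0 --m--> s1
  s1 --m--> s2
  s2 --n--> s0
  s0 --m--> s1
  s1 --m--> s2
Final state: s2
Accept states: {s2}
Yes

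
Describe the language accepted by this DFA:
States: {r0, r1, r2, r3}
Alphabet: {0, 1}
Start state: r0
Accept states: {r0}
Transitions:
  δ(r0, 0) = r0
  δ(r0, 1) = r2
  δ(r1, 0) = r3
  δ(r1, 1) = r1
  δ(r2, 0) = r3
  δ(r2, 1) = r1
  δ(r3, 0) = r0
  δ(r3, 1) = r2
Testing a few strings:
  '100' → accept
  '011' → reject
  '11' → reject
  '0' → accept
State roles: r0=value ≡ 0 (mod 4); r1=value ≡ 3 (mod 4); r2=value ≡ 1 (mod 4); r3=value ≡ 2 (mod 4)
All binary strings representing a multiple of 4 (read in base 2; leading zeros allowed and ε counts as 0)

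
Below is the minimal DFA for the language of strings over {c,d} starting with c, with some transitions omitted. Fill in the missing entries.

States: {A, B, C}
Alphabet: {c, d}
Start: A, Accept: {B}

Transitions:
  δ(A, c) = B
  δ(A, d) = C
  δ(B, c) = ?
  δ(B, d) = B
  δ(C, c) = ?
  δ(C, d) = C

From the language and accept set, identify what each state tracks — A: no input read; B: started with c; C: started with d (dead).
Each missing δ(q, a) is the state matching the new tracked value after reading a.
δ(B, c) = B; δ(C, c) = C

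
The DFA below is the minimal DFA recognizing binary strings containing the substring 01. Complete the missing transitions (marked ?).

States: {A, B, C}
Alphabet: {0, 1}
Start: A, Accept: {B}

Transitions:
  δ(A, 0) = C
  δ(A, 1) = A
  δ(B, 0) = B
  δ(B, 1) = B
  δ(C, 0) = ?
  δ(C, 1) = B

From the language and accept set, identify what each state tracks — A: no 0 seen yet; B: substring 01 seen; C: seen a 0, waiting for 1.
Each missing δ(q, a) is the state matching the new tracked value after reading a.
δ(C, 0) = C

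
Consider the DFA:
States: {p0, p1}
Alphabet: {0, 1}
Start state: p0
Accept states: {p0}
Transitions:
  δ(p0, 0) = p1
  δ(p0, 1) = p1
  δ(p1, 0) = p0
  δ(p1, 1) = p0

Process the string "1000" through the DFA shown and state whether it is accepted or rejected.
Processing string "1000":
  p0 --1--> p1
  p1 --0--> p0
  p0 --0--> p1
  p1 --0--> p0
Final state: p0
Accept states: {p0}
Yes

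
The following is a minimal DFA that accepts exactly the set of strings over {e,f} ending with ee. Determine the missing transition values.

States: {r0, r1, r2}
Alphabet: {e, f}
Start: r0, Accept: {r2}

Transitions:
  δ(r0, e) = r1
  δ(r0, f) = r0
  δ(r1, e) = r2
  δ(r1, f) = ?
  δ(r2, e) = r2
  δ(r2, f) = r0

From the language and accept set, identify what each state tracks — r0: last symbol not e; r1: one trailing e; r2: two trailing e's.
Each missing δ(q, a) is the state matching the new tracked value after reading a.
δ(r1, f) = r0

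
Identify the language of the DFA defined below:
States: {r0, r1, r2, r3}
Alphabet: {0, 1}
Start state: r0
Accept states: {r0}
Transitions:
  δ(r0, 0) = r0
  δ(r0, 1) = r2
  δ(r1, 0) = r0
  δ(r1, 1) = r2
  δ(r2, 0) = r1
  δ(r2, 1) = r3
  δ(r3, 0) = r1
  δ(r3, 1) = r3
Testing a few strings:
  '1011' → reject
  '0' → accept
  '1' → reject
  '11' → reject
State roles: r0=value ≡ 0 (mod 4); r1=value ≡ 2 (mod 4); r2=value ≡ 1 (mod 4); r3=value ≡ 3 (mod 4)
All binary strings representing a multiple of 4 (read in base 2; leading zeros allowed and ε counts as 0)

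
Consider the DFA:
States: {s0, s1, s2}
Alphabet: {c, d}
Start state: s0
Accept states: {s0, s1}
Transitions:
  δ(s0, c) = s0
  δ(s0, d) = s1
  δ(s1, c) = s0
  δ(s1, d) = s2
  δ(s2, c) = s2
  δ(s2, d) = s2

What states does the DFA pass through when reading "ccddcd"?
read 'c': s0 → s0
  read 'c': s0 → s0
  read 'd': s0 → s1
  read 'd': s1 → s2
  read 'c': s2 → s2
  read 'd': s2 → s2
s0 -> s0 -> s0 -> s1 -> s2 -> s2 -> s2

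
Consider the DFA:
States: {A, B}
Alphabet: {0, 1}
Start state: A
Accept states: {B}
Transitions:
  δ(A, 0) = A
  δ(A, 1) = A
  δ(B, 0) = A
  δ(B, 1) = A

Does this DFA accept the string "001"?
Processing string "001":
  A --0--> A
  A --0--> A
  A --1--> A
Final state: A
Accept states: {B}
No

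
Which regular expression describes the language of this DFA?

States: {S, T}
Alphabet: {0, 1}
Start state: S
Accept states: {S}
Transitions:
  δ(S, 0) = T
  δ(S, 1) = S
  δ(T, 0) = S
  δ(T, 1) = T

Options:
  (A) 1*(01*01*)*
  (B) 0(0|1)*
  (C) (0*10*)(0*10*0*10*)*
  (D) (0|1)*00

Check each option against the DFA on short strings; one disagreement eliminates an option:
  (A) 1*(01*01*)*: agrees with the DFA on every string of length ≤ 6
  (B) 0(0|1)*: on ε the DFA stays in S and accepts (S ∈ Accept), but the regex does not match it → eliminate
  (C) (0*10*)(0*10*0*10*)*: on ε the DFA stays in S and accepts (S ∈ Accept), but the regex does not match it → eliminate
  (D) (0|1)*00: on ε the DFA stays in S and accepts (S ∈ Accept), but the regex does not match it → eliminate
Only (A) is consistent with the DFA.
(A) 1*(01*01*)*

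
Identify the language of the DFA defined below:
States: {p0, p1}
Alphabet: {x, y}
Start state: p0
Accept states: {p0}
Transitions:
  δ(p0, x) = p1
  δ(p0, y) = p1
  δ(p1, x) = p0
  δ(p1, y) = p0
Testing a few strings:
  'yy' → accept
  'x' → reject
  'xy' → accept
  'xxy' → reject
State roles: p0=even length so far; p1=odd length so far
All strings over {x,y} of even length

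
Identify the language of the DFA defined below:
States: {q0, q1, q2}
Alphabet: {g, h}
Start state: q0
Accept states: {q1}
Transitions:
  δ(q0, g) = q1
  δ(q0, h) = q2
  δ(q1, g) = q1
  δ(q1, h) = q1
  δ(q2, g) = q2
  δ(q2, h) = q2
Testing a few strings:
  'g' → accept
  'hg' → reject
  'gh' → accept
  'gg' → accept
State roles: q0=no input read; q1=started with g; q2=started with h (dead)
All strings over {g,h} starting with g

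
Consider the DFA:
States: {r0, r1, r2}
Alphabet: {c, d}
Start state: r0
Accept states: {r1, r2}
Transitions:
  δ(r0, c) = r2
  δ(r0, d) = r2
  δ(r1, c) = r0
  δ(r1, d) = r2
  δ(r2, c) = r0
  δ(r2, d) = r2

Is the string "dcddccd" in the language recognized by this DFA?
Processing string "dcddccd":
  r0 --d--> r2
  r2 --c--> r0
  r0 --d--> r2
  r2 --d--> r2
  r2 --c--> r0
  r0 --c--> r2
  r2 --d--> r2
Final state: r2
Accept states: {r1, r2}
Yes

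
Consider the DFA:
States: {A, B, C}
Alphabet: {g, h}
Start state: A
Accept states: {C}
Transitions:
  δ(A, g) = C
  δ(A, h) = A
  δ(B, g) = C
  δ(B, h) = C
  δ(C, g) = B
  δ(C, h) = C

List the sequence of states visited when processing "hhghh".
read 'h': A → A
  read 'h': A → A
  read 'g': A → C
  read 'h': C → C
  read 'h': C → C
A -> A -> A -> C -> C -> C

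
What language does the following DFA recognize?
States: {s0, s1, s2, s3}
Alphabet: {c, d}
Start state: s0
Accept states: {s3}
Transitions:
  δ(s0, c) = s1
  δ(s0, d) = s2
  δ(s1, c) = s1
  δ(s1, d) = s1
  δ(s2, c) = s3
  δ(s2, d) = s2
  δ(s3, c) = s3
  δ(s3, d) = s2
Testing a few strings:
  'dc' → accept
  'dccd' → reject
  'cddc' → reject
  'd' → reject
State roles: s0=no input read; s1=started with c (dead); s2=started with d, last symbol d; s3=started with d, last symbol c
All strings over {c,d} that start with d and end with c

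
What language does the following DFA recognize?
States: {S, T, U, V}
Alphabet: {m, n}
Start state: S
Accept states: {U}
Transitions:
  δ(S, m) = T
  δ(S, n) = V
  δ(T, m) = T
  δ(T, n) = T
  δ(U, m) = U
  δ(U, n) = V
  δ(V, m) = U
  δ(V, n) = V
Testing a few strings:
  'n' → reject
  'mnmn' → reject
  'mmnm' → reject
  'mn' → reject
State roles: S=no input read; T=started with m (dead); U=started with n, last symbol m; V=started with n, last symbol n
All strings over {m,n} that start with n and end with m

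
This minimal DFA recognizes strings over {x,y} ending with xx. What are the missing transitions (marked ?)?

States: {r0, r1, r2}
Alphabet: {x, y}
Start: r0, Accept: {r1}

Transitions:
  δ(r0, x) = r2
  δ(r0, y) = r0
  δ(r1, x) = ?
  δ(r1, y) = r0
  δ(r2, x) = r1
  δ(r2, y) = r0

From the language and accept set, identify what each state tracks — r0: last symbol not x; r1: two trailing x's; r2: one trailing x.
Each missing δ(q, a) is the state matching the new tracked value after reading a.
δ(r1, x) = r1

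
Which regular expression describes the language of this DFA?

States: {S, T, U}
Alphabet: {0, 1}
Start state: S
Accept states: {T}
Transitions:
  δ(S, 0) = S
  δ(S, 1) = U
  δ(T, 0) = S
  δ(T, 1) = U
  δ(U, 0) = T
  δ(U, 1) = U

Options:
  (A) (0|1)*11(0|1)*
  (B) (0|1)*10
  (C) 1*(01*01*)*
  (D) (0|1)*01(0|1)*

Check each option against the DFA on short strings; one disagreement eliminates an option:
  (A) (0|1)*11(0|1)*: on '10' the DFA goes S → U → T and accepts (T ∈ Accept), but the regex does not match it → eliminate
  (B) (0|1)*10: agrees with the DFA on every string of length ≤ 6
  (C) 1*(01*01*)*: on ε the DFA stays in S and rejects (S ∉ Accept), but the regex matches it → eliminate
  (D) (0|1)*01(0|1)*: on '01' the DFA goes S → S → U and rejects (U ∉ Accept), but the regex matches it → eliminate
Only (B) is consistent with the DFA.
(B) (0|1)*10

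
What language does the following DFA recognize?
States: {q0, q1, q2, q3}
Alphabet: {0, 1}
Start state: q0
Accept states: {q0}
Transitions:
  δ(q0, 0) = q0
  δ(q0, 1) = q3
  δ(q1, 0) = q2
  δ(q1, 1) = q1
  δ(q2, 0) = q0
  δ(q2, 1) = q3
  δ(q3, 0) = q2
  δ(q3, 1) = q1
Testing a few strings:
  '0' → accept
  '11' → reject
  '011' → reject
  '101' → reject
State roles: q0=value ≡ 0 (mod 4); q1=value ≡ 3 (mod 4); q2=value ≡ 2 (mod 4); q3=value ≡ 1 (mod 4)
All binary strings representing a multiple of 4 (read in base 2; leading zeros allowed and ε counts as 0)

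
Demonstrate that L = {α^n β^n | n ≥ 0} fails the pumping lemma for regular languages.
Assume L is regular with pumping length p. Idea: pumping the α-block changes the count balance.
Choose s = α^p β^p (length 2p ≥ p). By the pumping lemma, s = xyz with |xy| ≤ p, |y| > 0. So y = α^k for some k > 0 (since xy is entirely within the α's). Pumping gives xy²z = α^(p+k) β^p, which is not in L since p+k ≠ p.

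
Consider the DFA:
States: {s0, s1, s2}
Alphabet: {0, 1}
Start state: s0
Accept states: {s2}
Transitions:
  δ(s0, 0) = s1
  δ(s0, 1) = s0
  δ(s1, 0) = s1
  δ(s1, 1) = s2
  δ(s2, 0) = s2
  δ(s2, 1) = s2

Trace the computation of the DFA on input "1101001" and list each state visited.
read '1': s0 → s0
  read '1': s0 → s0
  read '0': s0 → s1
  read '1': s1 → s2
  read '0': s2 → s2
  read '0': s2 → s2
  read '1': s2 → s2
s0 -> s0 -> s0 -> s1 -> s2 -> s2 -> s2 -> s2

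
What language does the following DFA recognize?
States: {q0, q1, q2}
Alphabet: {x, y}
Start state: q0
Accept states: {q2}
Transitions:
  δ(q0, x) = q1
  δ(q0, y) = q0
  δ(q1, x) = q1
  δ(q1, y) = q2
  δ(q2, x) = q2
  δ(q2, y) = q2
Testing a few strings:
  'xyy' → accept
  'y' → reject
  'xxxy' → accept
  'xy' → accept
State roles: q0=no x seen yet; q1=seen a x, waiting for y; q2=substring xy seen
All strings over {x,y} containing the substring xy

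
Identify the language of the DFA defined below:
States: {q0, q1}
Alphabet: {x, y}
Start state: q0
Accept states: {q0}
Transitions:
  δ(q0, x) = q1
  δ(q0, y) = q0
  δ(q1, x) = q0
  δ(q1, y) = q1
Testing a few strings:
  'xyx' → accept
  'yyx' → reject
  'x' → reject
  'y' → accept
State roles: q0=even number of x's so far; q1=odd number of x's so far
All strings over {x,y} with an even number of x's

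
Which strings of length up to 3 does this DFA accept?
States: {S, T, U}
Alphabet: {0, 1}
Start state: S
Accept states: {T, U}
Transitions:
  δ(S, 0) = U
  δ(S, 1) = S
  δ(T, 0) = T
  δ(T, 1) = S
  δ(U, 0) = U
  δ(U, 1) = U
0, 00, 01, 10, 000, 001, 010, 011, 100, 101, 110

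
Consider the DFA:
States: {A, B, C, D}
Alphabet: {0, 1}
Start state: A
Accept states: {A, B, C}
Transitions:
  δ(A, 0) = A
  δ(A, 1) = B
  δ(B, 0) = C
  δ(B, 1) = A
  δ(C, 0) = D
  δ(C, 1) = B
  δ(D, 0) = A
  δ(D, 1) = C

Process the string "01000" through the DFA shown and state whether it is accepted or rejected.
Processing string "01000":
  A --0--> A
  A --1--> B
  B --0--> C
  C --0--> D
  D --0--> A
Final state: A
Accept states: {A, B, C}
Yes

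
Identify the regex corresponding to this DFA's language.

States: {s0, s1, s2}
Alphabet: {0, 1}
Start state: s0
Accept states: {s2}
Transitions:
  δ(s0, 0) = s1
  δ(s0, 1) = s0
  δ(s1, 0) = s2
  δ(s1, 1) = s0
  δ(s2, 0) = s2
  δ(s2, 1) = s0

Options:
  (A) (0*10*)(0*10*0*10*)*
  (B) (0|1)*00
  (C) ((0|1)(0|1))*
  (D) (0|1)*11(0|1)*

Check each option against the DFA on short strings; one disagreement eliminates an option:
  (A) (0*10*)(0*10*0*10*)*: on '1' the DFA goes s0 → s0 and rejects (s0 ∉ Accept), but the regex matches it → eliminate
  (B) (0|1)*00: agrees with the DFA on every string of length ≤ 6
  (C) ((0|1)(0|1))*: on ε the DFA stays in s0 and rejects (s0 ∉ Accept), but the regex matches it → eliminate
  (D) (0|1)*11(0|1)*: on '00' the DFA goes s0 → s1 → s2 and accepts (s2 ∈ Accept), but the regex does not match it → eliminate
Only (B) is consistent with the DFA.
(B) (0|1)*00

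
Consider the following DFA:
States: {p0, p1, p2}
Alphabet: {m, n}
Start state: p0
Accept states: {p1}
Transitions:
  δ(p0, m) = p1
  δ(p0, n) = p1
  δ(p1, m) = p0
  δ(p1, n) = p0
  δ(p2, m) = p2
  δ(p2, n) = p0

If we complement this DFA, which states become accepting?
Complement accept states = All states \ Original accept states
= {p0, p1, p2} \ {p1}
{p0, p2}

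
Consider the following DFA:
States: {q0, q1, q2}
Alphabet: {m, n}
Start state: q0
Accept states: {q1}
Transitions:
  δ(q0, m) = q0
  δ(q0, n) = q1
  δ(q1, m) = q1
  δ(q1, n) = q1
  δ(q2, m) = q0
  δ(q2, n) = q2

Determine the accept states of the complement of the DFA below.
Complement accept states = All states \ Original accept states
= {q0, q1, q2} \ {q1}
{q0, q2}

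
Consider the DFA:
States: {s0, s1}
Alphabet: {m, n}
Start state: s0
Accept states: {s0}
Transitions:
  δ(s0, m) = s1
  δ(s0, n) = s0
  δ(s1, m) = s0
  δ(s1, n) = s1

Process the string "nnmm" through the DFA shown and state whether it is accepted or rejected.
Processing string "nnmm":
  s0 --n--> s0
  s0 --n--> s0
  s0 --m--> s1
  s1 --m--> s0
Final state: s0
Accept states: {s0}
Yes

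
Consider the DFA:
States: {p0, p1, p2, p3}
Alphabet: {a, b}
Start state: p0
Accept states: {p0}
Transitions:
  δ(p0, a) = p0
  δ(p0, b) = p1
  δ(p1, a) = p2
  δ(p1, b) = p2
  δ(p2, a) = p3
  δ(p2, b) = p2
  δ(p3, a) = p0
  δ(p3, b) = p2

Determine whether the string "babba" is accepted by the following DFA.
Processing string "babba":
  p0 --b--> p1
  p1 --a--> p2
  p2 --b--> p2
  p2 --b--> p2
  p2 --a--> p3
Final state: p3
Accept states: {p0}
No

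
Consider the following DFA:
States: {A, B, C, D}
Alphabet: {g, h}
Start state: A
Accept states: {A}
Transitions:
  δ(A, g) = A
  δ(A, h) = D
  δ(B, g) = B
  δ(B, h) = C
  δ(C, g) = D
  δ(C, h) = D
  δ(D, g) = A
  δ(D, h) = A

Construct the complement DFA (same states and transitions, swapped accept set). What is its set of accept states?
Complement accept states = All states \ Original accept states
= {A, B, C, D} \ {A}
{B, C, D}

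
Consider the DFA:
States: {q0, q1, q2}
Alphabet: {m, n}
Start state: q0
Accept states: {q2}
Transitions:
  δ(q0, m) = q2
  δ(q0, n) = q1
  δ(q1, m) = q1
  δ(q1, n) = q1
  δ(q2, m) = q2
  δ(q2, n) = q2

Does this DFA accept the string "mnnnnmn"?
Processing string "mnnnnmn":
  q0 --m--> q2
  q2 --n--> q2
  q2 --n--> q2
  q2 --n--> q2
  q2 --n--> q2
  q2 --m--> q2
  q2 --n--> q2
Final state: q2
Accept states: {q2}
Yes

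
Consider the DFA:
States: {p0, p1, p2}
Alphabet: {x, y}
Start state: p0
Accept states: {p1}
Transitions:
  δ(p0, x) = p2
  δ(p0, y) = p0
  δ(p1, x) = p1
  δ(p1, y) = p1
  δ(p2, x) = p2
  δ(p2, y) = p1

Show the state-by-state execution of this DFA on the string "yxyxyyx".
read 'y': p0 → p0
  read 'x': p0 → p2
  read 'y': p2 → p1
  read 'x': p1 → p1
  read 'y': p1 → p1
  read 'y': p1 → p1
  read 'x': p1 → p1
p0 -> p0 -> p2 -> p1 -> p1 -> p1 -> p1 -> p1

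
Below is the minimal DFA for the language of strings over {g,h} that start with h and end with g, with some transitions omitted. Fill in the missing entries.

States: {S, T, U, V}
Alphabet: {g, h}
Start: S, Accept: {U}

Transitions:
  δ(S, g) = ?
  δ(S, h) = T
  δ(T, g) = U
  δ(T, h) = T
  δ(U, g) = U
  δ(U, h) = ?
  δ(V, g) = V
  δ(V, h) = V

From the language and accept set, identify what each state tracks — S: no input read; T: started with h, last symbol h; U: started with h, last symbol g; V: started with g (dead).
Each missing δ(q, a) is the state matching the new tracked value after reading a.
δ(S, g) = V; δ(U, h) = T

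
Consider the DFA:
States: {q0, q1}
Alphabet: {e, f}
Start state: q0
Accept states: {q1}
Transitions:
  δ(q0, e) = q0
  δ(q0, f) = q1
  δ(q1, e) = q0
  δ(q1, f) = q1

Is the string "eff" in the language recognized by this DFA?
Processing string "eff":
  q0 --e--> q0
  q0 --f--> q1
  q1 --f--> q1
Final state: q1
Accept states: {q1}
Yes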